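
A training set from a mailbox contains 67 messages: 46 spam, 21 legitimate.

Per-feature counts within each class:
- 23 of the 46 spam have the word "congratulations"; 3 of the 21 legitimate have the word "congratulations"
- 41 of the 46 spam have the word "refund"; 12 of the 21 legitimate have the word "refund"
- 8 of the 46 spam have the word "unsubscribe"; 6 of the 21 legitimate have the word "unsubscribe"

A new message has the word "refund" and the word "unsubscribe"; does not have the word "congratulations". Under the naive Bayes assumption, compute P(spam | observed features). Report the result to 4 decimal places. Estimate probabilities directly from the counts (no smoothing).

spam: (46/67) × (23/46) × (41/46) × (8/46) ≈ 0.0532122
legitimate: (21/67) × (18/21) × (12/21) × (6/21) ≈ 0.0438623
P(spam | x) = 0.0532122 / 0.0970745 ≈ 0.5482

0.5482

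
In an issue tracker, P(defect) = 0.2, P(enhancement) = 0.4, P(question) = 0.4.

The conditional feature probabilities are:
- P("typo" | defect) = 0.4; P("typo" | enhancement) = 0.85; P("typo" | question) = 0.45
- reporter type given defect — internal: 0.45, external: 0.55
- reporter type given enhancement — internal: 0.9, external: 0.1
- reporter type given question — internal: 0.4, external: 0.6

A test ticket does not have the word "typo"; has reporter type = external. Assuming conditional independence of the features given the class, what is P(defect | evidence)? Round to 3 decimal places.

defect: 0.2 × (1−0.4) × 0.55 = 0.066
enhancement: 0.4 × (1−0.85) × 0.1 = 0.006
question: 0.4 × (1−0.45) × 0.6 = 0.132
P(defect | x) = 0.066 / 0.204 ≈ 0.324

0.324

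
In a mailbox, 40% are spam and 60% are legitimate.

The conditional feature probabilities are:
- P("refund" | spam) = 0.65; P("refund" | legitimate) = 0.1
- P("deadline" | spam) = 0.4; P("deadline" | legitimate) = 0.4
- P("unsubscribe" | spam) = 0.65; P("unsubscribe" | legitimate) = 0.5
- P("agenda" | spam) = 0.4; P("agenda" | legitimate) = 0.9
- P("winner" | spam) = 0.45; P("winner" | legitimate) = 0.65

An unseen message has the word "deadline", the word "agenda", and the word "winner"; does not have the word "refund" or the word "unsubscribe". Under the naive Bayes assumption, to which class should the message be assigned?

legitimate

spam: 0.4 × (1−0.65) × 0.4 × (1−0.65) × 0.4 × 0.45 = 0.003528
legitimate: 0.6 × (1−0.1) × 0.4 × (1−0.5) × 0.9 × 0.65 = 0.06318
Highest score → legitimate.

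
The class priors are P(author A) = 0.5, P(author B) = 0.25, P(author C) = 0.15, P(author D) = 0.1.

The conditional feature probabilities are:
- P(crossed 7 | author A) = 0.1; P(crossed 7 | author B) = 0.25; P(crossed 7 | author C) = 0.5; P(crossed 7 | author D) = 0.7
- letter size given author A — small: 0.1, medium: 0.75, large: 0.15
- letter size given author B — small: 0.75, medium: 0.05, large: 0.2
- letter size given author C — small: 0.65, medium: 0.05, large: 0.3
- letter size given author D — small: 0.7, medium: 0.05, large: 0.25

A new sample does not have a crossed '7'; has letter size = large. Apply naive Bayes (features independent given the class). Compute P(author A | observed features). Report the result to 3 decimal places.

0.500

author A: 0.5 × (1−0.1) × 0.15 = 0.0675
author B: 0.25 × (1−0.25) × 0.2 = 0.0375
author C: 0.15 × (1−0.5) × 0.3 = 0.0225
author D: 0.1 × (1−0.7) × 0.25 = 0.0075
P(author A | x) = 0.0675 / 0.135 ≈ 0.500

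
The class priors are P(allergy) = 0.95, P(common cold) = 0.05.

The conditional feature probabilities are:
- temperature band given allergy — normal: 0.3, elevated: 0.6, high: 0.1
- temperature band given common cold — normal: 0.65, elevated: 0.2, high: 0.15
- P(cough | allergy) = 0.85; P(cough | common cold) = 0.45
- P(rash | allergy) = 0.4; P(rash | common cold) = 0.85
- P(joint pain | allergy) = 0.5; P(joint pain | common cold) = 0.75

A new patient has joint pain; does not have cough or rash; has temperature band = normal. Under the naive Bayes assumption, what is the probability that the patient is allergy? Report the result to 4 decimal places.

0.8645

allergy: 0.95 × 0.3 × (1−0.85) × (1−0.4) × 0.5 = 0.012825
common cold: 0.05 × 0.65 × (1−0.45) × (1−0.85) × 0.75 = 0.0020109375
P(allergy | x) = 0.012825 / 0.0148359375 ≈ 0.8645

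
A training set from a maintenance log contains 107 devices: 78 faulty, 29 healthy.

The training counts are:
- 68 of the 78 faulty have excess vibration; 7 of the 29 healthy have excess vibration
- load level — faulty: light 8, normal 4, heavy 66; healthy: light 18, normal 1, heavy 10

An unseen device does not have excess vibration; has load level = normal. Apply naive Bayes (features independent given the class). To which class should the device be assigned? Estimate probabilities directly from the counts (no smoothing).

healthy

faulty: (78/107) × (10/78) × (4/78) ≈ 0.00479272
healthy: (29/107) × (22/29) × (1/29) ≈ 0.00708991
Highest score → healthy.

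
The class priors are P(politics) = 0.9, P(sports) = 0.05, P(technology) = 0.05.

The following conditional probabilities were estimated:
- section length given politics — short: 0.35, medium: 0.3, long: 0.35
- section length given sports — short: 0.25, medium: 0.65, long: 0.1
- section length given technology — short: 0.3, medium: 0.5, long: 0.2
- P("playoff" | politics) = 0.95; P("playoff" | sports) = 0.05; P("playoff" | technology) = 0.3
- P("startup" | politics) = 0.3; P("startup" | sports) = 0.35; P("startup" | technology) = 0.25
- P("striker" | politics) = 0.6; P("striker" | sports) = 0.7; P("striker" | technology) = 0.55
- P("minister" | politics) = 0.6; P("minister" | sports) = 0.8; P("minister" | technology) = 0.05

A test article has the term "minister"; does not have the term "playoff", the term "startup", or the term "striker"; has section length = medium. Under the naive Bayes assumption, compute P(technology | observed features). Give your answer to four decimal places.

politics: 0.9 × 0.3 × (1−0.95) × (1−0.3) × (1−0.6) × 0.6 = 0.002268
sports: 0.05 × 0.65 × (1−0.05) × (1−0.35) × (1−0.7) × 0.8 = 0.0048165
technology: 0.05 × 0.5 × (1−0.3) × (1−0.25) × (1−0.55) × 0.05 = 0.0002953125
P(technology | x) = 0.0002953125 / 0.0073798125 ≈ 0.0400

0.0400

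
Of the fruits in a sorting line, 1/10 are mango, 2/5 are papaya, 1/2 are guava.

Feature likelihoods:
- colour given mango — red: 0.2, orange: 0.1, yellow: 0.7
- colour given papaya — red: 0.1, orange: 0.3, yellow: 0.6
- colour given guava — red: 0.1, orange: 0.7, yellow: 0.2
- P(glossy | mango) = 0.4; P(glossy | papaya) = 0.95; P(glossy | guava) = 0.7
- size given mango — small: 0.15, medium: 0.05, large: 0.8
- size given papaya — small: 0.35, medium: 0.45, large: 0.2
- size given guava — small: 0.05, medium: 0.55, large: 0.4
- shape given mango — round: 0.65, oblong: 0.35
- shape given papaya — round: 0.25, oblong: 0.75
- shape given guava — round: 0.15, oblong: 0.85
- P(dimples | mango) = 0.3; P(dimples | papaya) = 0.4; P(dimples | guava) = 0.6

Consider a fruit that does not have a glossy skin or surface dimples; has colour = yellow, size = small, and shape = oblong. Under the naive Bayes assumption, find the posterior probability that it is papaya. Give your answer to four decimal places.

mango: 0.1 × 0.7 × (1−0.4) × 0.15 × 0.35 × (1−0.3) = 0.0015435
papaya: 0.4 × 0.6 × (1−0.95) × 0.35 × 0.75 × (1−0.4) = 0.00189
guava: 0.5 × 0.2 × (1−0.7) × 0.05 × 0.85 × (1−0.6) = 0.00051
P(papaya | x) = 0.00189 / 0.0039435 ≈ 0.4793

0.4793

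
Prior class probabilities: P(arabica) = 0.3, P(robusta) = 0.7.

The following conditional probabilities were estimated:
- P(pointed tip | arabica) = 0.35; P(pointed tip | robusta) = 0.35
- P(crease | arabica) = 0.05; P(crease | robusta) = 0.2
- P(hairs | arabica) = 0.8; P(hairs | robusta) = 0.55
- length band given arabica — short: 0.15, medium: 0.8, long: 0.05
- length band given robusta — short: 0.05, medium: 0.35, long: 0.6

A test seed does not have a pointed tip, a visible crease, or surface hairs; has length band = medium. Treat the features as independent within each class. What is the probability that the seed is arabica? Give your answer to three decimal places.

0.341

arabica: 0.3 × (1−0.35) × (1−0.05) × (1−0.8) × 0.8 = 0.02964
robusta: 0.7 × (1−0.35) × (1−0.2) × (1−0.55) × 0.35 = 0.05733
P(arabica | x) = 0.02964 / 0.08697 ≈ 0.341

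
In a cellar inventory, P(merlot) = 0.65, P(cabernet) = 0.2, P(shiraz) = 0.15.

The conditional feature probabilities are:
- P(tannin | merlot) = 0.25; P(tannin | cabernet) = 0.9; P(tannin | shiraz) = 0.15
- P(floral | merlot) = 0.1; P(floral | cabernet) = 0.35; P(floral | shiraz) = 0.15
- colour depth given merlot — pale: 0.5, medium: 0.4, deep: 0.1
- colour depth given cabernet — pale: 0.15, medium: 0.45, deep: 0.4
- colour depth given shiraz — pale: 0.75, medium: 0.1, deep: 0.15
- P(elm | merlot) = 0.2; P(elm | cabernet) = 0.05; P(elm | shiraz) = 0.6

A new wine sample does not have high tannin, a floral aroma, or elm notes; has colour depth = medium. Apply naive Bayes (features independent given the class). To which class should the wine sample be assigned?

merlot

merlot: 0.65 × (1−0.25) × (1−0.1) × 0.4 × (1−0.2) = 0.1404
cabernet: 0.2 × (1−0.9) × (1−0.35) × 0.45 × (1−0.05) = 0.0055575
shiraz: 0.15 × (1−0.15) × (1−0.15) × 0.1 × (1−0.6) = 0.004335
Highest score → merlot.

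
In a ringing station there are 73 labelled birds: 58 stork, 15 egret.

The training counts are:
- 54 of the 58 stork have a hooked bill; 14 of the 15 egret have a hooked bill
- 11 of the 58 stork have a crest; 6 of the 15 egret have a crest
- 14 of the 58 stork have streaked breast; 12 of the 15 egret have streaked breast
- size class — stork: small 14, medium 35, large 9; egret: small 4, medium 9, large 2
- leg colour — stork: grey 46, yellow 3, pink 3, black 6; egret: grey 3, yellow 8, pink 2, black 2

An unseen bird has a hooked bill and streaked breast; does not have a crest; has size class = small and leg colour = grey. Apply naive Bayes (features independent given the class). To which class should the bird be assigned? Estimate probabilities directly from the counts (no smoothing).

stork

stork: (58/73) × (54/58) × (47/58) × (14/58) × (14/58) × (46/58) ≈ 0.0276994
egret: (15/73) × (14/15) × (9/15) × (12/15) × (4/15) × (3/15) ≈ 0.00490959
Highest score → stork.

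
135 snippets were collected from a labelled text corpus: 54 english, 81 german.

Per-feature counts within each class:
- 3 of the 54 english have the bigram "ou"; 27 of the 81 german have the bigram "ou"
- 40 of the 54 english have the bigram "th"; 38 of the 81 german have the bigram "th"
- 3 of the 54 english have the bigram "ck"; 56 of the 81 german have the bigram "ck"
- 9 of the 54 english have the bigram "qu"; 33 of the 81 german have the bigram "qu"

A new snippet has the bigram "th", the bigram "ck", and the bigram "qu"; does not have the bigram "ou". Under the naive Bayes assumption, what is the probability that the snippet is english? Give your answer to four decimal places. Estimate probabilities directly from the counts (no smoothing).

english: (54/135) × (51/54) × (40/54) × (3/54) × (9/54) ≈ 0.00259107
german: (81/135) × (54/81) × (38/81) × (56/81) × (33/81) ≈ 0.0528555
P(english | x) = 0.00259107 / 0.05544657 ≈ 0.0467

0.0467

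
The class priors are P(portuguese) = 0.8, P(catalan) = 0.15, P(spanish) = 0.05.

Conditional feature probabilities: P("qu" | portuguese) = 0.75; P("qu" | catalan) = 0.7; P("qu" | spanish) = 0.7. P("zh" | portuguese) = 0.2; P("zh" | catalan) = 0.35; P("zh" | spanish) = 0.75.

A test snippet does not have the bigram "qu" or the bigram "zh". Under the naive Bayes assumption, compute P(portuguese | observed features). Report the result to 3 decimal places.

0.829

portuguese: 0.8 × (1−0.75) × (1−0.2) = 0.16
catalan: 0.15 × (1−0.7) × (1−0.35) = 0.02925
spanish: 0.05 × (1−0.7) × (1−0.75) = 0.00375
P(portuguese | x) = 0.16 / 0.193 ≈ 0.829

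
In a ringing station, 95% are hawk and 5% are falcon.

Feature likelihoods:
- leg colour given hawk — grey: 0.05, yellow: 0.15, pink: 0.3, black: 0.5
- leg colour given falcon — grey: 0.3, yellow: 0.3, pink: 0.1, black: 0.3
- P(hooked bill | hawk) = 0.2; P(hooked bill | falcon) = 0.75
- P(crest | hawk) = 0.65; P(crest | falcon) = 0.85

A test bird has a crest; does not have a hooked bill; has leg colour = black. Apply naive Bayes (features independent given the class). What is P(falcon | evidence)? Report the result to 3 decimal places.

0.013

hawk: 0.95 × 0.5 × (1−0.2) × 0.65 = 0.247
falcon: 0.05 × 0.3 × (1−0.75) × 0.85 = 0.0031875
P(falcon | x) = 0.0031875 / 0.2501875 ≈ 0.013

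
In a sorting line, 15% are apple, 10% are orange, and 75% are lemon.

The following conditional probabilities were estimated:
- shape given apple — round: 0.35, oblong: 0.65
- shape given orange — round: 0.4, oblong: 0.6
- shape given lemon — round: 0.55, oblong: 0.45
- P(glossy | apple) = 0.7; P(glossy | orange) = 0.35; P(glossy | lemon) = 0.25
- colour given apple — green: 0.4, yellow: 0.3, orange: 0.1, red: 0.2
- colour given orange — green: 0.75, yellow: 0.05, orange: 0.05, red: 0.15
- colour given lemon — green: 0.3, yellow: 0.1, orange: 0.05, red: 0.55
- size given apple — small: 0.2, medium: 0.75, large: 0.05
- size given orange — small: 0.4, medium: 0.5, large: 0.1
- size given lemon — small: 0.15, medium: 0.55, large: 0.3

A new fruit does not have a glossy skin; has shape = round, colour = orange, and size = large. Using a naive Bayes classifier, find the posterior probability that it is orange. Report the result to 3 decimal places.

0.027

apple: 0.15 × 0.35 × (1−0.7) × 0.1 × 0.05 = 0.00007875
orange: 0.1 × 0.4 × (1−0.35) × 0.05 × 0.1 = 0.00013
lemon: 0.75 × 0.55 × (1−0.25) × 0.05 × 0.3 = 0.004640625
P(orange | x) = 0.00013 / 0.004849375 ≈ 0.027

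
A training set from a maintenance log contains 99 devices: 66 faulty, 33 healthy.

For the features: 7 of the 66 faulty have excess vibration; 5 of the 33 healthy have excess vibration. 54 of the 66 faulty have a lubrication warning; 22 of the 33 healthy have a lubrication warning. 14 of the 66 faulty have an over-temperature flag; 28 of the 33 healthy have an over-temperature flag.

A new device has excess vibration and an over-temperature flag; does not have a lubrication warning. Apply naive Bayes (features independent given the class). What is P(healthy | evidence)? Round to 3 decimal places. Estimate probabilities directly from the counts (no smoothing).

faulty: (66/99) × (7/66) × (12/66) × (14/66) ≈ 0.00272699
healthy: (33/99) × (5/33) × (11/33) × (28/33) ≈ 0.0142843
P(healthy | x) = 0.0142843 / 0.01701129 ≈ 0.840

0.840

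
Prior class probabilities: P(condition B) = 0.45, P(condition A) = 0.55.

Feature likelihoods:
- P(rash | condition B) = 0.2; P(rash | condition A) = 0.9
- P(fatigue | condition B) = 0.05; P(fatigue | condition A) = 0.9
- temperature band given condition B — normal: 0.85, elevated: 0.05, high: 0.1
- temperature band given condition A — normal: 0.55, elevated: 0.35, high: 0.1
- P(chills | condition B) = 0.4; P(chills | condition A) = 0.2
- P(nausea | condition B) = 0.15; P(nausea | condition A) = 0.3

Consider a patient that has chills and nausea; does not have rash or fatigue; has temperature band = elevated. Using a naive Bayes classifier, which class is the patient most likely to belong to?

condition B: 0.45 × (1−0.2) × (1−0.05) × 0.05 × 0.4 × 0.15 = 0.001026
condition A: 0.55 × (1−0.9) × (1−0.9) × 0.35 × 0.2 × 0.3 = 0.0001155
Highest score → condition B.

condition B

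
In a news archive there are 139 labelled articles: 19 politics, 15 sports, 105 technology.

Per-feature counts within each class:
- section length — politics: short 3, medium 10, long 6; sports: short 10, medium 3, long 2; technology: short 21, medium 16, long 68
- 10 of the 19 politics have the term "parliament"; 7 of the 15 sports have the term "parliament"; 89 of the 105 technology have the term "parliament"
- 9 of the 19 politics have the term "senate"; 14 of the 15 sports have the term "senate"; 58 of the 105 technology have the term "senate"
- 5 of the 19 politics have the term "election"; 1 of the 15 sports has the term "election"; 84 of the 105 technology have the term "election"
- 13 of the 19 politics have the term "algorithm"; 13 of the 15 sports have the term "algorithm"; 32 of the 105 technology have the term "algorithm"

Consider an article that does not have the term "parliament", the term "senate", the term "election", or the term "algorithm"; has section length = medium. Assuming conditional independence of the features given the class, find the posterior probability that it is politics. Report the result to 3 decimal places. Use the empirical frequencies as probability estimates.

politics: (19/139) × (10/19) × (9/19) × (10/19) × (14/19) × (6/19) ≈ 0.00417342
sports: (15/139) × (3/15) × (8/15) × (1/15) × (14/15) × (2/15) ≈ 0.0000954969
technology: (105/139) × (16/105) × (16/105) × (47/105) × (21/105) × (73/105) ≈ 0.00109171
P(politics | x) = 0.00417342 / 0.0053606269 ≈ 0.779

0.779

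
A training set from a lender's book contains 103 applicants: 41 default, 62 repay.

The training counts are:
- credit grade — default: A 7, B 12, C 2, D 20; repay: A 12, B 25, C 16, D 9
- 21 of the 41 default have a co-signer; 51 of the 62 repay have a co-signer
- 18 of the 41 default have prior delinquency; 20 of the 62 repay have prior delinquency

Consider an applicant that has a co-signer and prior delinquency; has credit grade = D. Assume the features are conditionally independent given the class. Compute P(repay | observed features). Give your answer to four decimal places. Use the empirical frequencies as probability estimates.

default: (41/103) × (20/41) × (21/41) × (18/41) ≈ 0.0436633
repay: (62/103) × (9/62) × (51/62) × (20/62) ≈ 0.0231858
P(repay | x) = 0.0231858 / 0.0668491 ≈ 0.3468

0.3468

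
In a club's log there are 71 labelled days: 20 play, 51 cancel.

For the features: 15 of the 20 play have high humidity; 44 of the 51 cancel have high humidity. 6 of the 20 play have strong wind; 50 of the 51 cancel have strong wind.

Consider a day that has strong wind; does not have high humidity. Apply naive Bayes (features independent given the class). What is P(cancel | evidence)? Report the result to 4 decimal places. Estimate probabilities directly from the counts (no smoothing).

0.8206

play: (20/71) × (5/20) × (6/20) ≈ 0.0211268
cancel: (51/71) × (7/51) × (50/51) ≈ 0.0966584
P(cancel | x) = 0.0966584 / 0.1177852 ≈ 0.8206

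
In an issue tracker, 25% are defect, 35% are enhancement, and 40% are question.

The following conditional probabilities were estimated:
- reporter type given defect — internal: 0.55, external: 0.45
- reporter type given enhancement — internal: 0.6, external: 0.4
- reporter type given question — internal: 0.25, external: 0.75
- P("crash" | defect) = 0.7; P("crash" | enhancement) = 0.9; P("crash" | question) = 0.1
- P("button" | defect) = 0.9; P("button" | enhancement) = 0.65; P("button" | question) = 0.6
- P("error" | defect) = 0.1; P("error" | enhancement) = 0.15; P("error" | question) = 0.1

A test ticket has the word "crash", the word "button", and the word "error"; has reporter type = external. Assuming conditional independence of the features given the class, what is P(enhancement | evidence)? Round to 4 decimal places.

0.5802

defect: 0.25 × 0.45 × 0.7 × 0.9 × 0.1 = 0.0070875
enhancement: 0.35 × 0.4 × 0.9 × 0.65 × 0.15 = 0.012285
question: 0.4 × 0.75 × 0.1 × 0.6 × 0.1 = 0.0018
P(enhancement | x) = 0.012285 / 0.0211725 ≈ 0.5802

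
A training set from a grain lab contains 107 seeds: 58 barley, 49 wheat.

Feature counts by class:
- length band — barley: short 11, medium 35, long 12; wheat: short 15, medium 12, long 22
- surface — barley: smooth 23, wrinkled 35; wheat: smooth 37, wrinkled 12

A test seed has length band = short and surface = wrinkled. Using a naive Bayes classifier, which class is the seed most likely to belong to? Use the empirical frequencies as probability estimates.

barley: (58/107) × (11/58) × (35/58) ≈ 0.0620367
wheat: (49/107) × (15/49) × (12/49) ≈ 0.0343315
Highest score → barley.

barley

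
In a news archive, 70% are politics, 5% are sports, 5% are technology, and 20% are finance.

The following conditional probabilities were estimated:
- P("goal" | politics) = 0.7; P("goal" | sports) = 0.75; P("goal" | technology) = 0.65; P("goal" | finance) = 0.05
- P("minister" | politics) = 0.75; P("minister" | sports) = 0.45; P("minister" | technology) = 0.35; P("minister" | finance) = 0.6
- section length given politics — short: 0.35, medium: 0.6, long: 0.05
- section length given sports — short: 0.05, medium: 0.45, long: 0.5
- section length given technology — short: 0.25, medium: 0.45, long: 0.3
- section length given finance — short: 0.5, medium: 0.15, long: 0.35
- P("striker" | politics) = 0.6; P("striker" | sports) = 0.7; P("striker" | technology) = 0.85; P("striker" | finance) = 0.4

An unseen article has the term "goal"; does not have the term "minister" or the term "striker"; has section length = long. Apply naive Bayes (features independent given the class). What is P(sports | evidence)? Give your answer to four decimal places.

0.4218

politics: 0.7 × 0.7 × (1−0.75) × 0.05 × (1−0.6) = 0.00245
sports: 0.05 × 0.75 × (1−0.45) × 0.5 × (1−0.7) = 0.00309375
technology: 0.05 × 0.65 × (1−0.35) × 0.3 × (1−0.85) = 0.000950625
finance: 0.2 × 0.05 × (1−0.6) × 0.35 × (1−0.4) = 0.00084
P(sports | x) = 0.00309375 / 0.007334375 ≈ 0.4218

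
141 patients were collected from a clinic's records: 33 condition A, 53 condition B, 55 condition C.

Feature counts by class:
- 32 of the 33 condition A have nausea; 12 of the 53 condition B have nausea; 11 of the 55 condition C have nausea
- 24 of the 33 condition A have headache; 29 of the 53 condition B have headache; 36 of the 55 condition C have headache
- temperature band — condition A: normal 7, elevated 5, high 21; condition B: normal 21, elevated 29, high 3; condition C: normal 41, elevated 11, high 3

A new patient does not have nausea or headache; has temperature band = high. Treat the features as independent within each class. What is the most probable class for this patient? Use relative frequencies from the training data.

condition A: (33/141) × (1/33) × (9/33) × (21/33) ≈ 0.00123088
condition B: (53/141) × (41/53) × (24/53) × (3/53) ≈ 0.00745325
condition C: (55/141) × (44/55) × (19/55) × (3/55) ≈ 0.00588008
Highest score → condition B.

condition B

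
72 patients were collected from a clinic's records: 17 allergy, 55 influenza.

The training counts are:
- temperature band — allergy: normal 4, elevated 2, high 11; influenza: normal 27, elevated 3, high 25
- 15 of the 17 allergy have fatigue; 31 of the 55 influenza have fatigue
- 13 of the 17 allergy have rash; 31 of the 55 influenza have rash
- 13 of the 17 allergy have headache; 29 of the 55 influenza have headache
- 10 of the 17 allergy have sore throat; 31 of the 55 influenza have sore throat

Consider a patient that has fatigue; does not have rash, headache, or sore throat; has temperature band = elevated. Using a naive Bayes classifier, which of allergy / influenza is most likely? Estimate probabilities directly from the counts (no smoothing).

allergy: (17/72) × (2/17) × (15/17) × (4/17) × (4/17) × (7/17) ≈ 0.000558742
influenza: (55/72) × (3/55) × (31/55) × (24/55) × (26/55) × (24/55) ≈ 0.00211395
Highest score → influenza.

influenza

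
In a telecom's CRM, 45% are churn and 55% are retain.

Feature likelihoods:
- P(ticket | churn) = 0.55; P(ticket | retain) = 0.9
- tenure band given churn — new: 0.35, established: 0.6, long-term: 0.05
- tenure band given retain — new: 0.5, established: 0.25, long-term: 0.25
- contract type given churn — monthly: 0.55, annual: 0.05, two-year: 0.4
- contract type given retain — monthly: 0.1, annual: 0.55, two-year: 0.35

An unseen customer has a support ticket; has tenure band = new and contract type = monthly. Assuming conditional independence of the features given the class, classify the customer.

churn: 0.45 × 0.55 × 0.35 × 0.55 = 0.04764375
retain: 0.55 × 0.9 × 0.5 × 0.1 = 0.02475
Highest score → churn.

churn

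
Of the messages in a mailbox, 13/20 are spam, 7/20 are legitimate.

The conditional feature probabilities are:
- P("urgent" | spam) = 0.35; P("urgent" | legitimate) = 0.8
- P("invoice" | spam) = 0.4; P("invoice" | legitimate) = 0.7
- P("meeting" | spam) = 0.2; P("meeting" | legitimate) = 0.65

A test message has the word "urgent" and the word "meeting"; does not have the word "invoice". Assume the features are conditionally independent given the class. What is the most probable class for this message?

legitimate

spam: 0.65 × 0.35 × (1−0.4) × 0.2 = 0.0273
legitimate: 0.35 × 0.8 × (1−0.7) × 0.65 = 0.0546
Highest score → legitimate.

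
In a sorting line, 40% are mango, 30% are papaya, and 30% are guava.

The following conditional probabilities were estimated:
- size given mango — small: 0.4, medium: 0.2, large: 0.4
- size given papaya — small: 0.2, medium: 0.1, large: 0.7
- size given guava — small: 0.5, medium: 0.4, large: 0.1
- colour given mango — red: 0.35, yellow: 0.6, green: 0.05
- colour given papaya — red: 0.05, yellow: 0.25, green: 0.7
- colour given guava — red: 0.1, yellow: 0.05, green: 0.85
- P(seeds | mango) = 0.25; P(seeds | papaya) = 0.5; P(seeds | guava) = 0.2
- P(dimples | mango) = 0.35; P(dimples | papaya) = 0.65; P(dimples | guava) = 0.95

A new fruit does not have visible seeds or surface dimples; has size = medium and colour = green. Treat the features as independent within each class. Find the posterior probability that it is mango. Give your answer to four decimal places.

0.2009

mango: 0.4 × 0.2 × 0.05 × (1−0.25) × (1−0.35) = 0.00195
papaya: 0.3 × 0.1 × 0.7 × (1−0.5) × (1−0.65) = 0.003675
guava: 0.3 × 0.4 × 0.85 × (1−0.2) × (1−0.95) = 0.00408
P(mango | x) = 0.00195 / 0.009705 ≈ 0.2009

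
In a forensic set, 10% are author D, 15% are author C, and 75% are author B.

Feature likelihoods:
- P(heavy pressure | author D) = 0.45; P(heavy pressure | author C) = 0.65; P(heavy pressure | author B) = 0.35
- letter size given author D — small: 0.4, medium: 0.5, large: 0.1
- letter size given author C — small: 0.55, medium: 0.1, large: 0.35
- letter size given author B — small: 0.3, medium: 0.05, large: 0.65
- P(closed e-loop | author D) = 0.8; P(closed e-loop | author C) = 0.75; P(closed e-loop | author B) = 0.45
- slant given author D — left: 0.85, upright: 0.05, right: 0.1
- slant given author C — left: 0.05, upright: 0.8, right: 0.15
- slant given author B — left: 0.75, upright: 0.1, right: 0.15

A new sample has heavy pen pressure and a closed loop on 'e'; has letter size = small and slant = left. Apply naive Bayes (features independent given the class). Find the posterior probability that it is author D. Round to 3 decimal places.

0.300

author D: 0.1 × 0.45 × 0.4 × 0.8 × 0.85 = 0.01224
author C: 0.15 × 0.65 × 0.55 × 0.75 × 0.05 = 0.0020109375
author B: 0.75 × 0.35 × 0.3 × 0.45 × 0.75 = 0.026578125
P(author D | x) = 0.01224 / 0.0408290625 ≈ 0.300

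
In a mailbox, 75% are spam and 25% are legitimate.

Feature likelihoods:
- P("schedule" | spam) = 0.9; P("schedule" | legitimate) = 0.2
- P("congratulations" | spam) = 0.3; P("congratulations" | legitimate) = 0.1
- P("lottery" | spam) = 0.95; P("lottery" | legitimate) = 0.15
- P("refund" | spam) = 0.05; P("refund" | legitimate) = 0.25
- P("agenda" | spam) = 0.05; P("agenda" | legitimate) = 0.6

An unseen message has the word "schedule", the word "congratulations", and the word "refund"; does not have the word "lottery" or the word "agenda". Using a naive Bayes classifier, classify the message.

spam

spam: 0.75 × 0.9 × 0.3 × (1−0.95) × 0.05 × (1−0.05) = 0.0004809375
legitimate: 0.25 × 0.2 × 0.1 × (1−0.15) × 0.25 × (1−0.6) = 0.000425
Highest score → spam.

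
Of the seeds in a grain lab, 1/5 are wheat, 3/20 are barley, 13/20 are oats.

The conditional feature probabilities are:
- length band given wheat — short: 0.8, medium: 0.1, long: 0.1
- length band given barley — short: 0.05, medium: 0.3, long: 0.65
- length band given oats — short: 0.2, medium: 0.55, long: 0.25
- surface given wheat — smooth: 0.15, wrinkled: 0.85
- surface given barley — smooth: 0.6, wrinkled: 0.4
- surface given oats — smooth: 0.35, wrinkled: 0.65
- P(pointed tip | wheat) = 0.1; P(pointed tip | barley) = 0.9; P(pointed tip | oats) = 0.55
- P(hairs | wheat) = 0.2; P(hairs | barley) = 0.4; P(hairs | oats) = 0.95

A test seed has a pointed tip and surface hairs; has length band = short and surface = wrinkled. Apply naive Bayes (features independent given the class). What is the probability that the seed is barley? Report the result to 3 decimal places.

0.023

wheat: 0.2 × 0.8 × 0.85 × 0.1 × 0.2 = 0.00272
barley: 0.15 × 0.05 × 0.4 × 0.9 × 0.4 = 0.00108
oats: 0.65 × 0.2 × 0.65 × 0.55 × 0.95 = 0.04415125
P(barley | x) = 0.00108 / 0.04795125 ≈ 0.023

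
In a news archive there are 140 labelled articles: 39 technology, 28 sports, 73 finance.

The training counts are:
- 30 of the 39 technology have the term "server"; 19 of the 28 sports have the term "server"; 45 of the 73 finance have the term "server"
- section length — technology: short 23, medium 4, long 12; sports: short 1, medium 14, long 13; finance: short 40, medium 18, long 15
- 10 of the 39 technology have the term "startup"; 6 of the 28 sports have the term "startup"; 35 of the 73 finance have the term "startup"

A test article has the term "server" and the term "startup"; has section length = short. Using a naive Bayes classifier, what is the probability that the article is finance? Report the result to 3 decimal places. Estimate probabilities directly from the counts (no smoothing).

0.716

technology: (39/140) × (30/39) × (23/39) × (10/39) ≈ 0.0324035
sports: (28/140) × (19/28) × (1/28) × (6/28) ≈ 0.00103863
finance: (73/140) × (45/73) × (40/73) × (35/73) ≈ 0.0844436
P(finance | x) = 0.0844436 / 0.11788573 ≈ 0.716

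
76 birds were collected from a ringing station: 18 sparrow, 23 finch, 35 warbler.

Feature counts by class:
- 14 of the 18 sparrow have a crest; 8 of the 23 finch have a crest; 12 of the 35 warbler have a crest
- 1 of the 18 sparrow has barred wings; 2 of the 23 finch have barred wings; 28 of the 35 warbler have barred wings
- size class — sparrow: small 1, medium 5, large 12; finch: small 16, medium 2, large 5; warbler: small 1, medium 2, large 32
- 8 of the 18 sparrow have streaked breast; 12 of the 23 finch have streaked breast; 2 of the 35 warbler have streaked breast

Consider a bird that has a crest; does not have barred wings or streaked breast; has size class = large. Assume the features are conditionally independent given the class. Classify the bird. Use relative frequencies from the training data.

sparrow

sparrow: (18/76) × (14/18) × (17/18) × (12/18) × (10/18) ≈ 0.0644358
finch: (23/76) × (8/23) × (21/23) × (5/23) × (11/23) ≈ 0.00999252
warbler: (35/76) × (12/35) × (7/35) × (32/35) × (33/35) ≈ 0.0272223
Highest score → sparrow.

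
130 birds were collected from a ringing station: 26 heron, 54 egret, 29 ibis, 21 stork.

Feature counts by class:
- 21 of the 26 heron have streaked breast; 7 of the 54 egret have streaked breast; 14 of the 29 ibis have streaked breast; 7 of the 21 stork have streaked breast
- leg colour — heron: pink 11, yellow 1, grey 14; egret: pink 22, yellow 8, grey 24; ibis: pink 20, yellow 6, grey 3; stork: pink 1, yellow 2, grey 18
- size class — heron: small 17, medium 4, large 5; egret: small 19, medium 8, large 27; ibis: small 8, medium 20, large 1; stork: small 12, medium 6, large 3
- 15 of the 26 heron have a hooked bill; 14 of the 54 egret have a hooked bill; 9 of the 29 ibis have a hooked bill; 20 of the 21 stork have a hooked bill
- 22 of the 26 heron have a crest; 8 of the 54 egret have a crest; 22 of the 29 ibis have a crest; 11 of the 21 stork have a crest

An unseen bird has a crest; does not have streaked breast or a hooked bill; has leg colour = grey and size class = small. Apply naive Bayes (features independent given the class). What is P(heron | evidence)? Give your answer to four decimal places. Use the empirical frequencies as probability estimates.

heron: (26/130) × (5/26) × (14/26) × (17/26) × (11/26) × (22/26) ≈ 0.00484759
egret: (54/130) × (47/54) × (24/54) × (19/54) × (40/54) × (8/54) ≈ 0.00620432
ibis: (29/130) × (15/29) × (3/29) × (8/29) × (20/29) × (22/29) ≈ 0.00172274
stork: (21/130) × (14/21) × (18/21) × (12/21) × (1/21) × (11/21) ≈ 0.00131569
P(heron | x) = 0.00484759 / 0.01409034 ≈ 0.3440

0.3440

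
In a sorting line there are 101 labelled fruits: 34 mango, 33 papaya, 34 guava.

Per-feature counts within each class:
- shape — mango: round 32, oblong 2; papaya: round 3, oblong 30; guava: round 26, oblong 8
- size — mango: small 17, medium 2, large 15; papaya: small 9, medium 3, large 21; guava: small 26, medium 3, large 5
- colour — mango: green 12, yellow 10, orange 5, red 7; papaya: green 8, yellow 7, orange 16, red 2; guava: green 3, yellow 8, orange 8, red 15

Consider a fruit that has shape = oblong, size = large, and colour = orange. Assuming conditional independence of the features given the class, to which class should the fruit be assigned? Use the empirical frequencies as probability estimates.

papaya

mango: (34/101) × (2/34) × (15/34) × (5/34) ≈ 0.00128473
papaya: (33/101) × (30/33) × (21/33) × (16/33) ≈ 0.0916455
guava: (34/101) × (8/34) × (5/34) × (8/34) ≈ 0.00274076
Highest score → papaya.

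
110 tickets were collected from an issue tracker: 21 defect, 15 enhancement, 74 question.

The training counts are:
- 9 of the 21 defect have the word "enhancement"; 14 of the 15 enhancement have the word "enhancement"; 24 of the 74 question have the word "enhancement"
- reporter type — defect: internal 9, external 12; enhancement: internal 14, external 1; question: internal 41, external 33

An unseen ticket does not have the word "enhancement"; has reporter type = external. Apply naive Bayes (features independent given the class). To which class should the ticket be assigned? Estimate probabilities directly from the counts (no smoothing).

question

defect: (21/110) × (12/21) × (12/21) ≈ 0.0623377
enhancement: (15/110) × (1/15) × (1/15) ≈ 0.000606061
question: (74/110) × (50/74) × (33/74) ≈ 0.202703
Highest score → question.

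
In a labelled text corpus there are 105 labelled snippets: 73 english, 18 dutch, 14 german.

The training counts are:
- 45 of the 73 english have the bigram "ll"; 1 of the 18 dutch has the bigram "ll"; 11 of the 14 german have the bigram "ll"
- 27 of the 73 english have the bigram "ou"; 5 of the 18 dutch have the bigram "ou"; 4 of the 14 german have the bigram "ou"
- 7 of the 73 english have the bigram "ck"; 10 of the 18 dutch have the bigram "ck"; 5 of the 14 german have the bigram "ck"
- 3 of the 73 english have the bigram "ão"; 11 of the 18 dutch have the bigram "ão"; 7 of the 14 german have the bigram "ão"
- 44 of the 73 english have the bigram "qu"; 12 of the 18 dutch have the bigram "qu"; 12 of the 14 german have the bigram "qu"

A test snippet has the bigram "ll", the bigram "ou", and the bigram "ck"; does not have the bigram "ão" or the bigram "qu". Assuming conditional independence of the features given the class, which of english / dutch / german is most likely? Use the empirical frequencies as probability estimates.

english: (73/105) × (45/73) × (27/73) × (7/73) × (70/73) × (29/73) ≈ 0.00579015
dutch: (18/105) × (1/18) × (5/18) × (10/18) × (7/18) × (6/18) ≈ 0.00019052
german: (14/105) × (11/14) × (4/14) × (5/14) × (7/14) × (2/14) ≈ 0.000763571
Highest score → english.

english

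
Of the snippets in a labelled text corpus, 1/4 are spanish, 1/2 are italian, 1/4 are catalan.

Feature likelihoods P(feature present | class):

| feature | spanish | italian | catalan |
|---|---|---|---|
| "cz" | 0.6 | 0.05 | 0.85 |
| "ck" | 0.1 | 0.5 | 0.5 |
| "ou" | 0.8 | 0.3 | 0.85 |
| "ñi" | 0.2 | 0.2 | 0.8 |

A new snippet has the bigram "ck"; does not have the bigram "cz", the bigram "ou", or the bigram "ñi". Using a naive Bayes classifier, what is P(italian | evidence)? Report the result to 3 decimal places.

spanish: 0.25 × (1−0.6) × 0.1 × (1−0.8) × (1−0.2) = 0.0016
italian: 0.5 × (1−0.05) × 0.5 × (1−0.3) × (1−0.2) = 0.133
catalan: 0.25 × (1−0.85) × 0.5 × (1−0.85) × (1−0.8) = 0.0005625
P(italian | x) = 0.133 / 0.1351625 ≈ 0.984

0.984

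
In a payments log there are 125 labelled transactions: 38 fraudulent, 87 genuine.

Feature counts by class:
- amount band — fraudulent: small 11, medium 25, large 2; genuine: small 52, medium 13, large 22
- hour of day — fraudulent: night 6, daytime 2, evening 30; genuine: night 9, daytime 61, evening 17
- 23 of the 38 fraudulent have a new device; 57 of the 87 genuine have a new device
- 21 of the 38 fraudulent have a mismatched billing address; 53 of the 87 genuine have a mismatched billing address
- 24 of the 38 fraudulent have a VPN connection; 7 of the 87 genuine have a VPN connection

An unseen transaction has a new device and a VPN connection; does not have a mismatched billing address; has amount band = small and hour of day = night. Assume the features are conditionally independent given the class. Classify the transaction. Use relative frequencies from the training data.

fraudulent: (38/125) × (11/38) × (6/38) × (23/38) × (17/38) × (24/38) ≈ 0.00237622
genuine: (87/125) × (52/87) × (9/87) × (57/87) × (34/87) × (7/87) ≈ 0.000886565
Highest score → fraudulent.

fraudulent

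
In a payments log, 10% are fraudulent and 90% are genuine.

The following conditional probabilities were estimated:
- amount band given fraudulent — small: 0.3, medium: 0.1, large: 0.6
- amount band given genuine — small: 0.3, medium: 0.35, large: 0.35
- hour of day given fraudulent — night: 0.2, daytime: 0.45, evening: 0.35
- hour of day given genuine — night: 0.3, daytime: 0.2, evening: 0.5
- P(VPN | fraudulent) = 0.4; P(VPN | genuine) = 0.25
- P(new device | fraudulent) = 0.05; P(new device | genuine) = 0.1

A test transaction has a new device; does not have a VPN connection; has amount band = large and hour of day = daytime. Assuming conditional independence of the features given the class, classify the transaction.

genuine

fraudulent: 0.1 × 0.6 × 0.45 × (1−0.4) × 0.05 = 0.00081
genuine: 0.9 × 0.35 × 0.2 × (1−0.25) × 0.1 = 0.004725
Highest score → genuine.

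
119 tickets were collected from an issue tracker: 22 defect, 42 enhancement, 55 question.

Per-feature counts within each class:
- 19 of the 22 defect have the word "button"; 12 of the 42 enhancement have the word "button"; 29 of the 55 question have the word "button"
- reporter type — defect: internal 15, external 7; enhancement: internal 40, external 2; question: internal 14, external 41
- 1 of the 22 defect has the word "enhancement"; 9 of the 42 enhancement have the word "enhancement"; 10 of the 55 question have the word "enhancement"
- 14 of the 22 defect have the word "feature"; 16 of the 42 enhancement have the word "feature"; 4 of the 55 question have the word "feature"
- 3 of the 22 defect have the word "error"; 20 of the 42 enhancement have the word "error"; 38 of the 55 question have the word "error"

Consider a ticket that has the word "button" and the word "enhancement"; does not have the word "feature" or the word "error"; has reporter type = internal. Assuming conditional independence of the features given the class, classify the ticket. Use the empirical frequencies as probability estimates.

defect: (22/119) × (19/22) × (15/22) × (1/22) × (8/22) × (19/22) ≈ 0.001554
enhancement: (42/119) × (12/42) × (40/42) × (9/42) × (26/42) × (22/42) ≈ 0.00667322
question: (55/119) × (29/55) × (14/55) × (10/55) × (51/55) × (17/55) ≈ 0.00323257
Highest score → enhancement.

enhancement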